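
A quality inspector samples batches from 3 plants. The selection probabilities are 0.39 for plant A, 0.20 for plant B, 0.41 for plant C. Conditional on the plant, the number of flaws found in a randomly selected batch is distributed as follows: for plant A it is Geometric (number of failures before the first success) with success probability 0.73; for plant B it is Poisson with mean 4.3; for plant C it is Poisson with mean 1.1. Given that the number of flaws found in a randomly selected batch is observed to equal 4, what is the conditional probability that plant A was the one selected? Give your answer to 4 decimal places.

Likelihoods P(X=4 | ·): A: 0.00387952; B: 0.193284; C: 0.0203065.
Posterior ∝ prior × likelihood. Numerator for A: 0.39·0.00387952 = 0.00151301.
Normalizing constant: 0.39·0.00387952 + 0.2·0.193284 + 0.41·0.0203065 = 0.0484955.
P(A | observation) = 0.00151301 / 0.0484955 = 0.031199.

0.0312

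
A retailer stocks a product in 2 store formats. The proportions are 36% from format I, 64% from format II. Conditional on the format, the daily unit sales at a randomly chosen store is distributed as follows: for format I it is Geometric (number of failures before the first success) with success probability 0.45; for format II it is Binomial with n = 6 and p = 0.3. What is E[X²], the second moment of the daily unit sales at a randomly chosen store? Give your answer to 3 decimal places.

For each component E[X²] = Var + (mean)², giving I: 4.20988; II: 4.5.
Overall E[X²] = 0.36·4.20988 + 0.64·4.5 = 4.39556.

4.396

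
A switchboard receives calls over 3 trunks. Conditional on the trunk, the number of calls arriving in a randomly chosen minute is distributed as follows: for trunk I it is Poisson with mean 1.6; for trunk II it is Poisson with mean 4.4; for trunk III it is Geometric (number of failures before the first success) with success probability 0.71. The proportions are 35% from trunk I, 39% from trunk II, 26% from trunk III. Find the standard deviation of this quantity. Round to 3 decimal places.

2.289

Per component, I: μ=1.6, E[X²]=4.16; II: μ=4.4, E[X²]=23.76; III: μ=0.408451, E[X²]=0.742115.
E[X] = 0.35·1.6 + 0.39·4.4 + 0.26·0.408451 = 2.3822.
E[X²] = 0.35·4.16 + 0.39·23.76 + 0.26·0.742115 = 10.9153.
Var(X) = E[X²] − (E[X])² = 10.9153 − 5.67486 = 5.24049.
SD(X) = √5.24049 = 2.28921.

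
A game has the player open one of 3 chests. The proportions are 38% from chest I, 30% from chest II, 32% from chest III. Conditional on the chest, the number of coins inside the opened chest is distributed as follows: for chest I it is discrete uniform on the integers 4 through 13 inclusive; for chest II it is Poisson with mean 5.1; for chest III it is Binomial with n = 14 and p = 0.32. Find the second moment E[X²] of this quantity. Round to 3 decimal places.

For each component E[X²] = Var + (mean)², giving I: 80.5; II: 31.11; III: 23.1168.
Overall E[X²] = 0.38·80.5 + 0.3·31.11 + 0.32·23.1168 = 47.3204.

47.320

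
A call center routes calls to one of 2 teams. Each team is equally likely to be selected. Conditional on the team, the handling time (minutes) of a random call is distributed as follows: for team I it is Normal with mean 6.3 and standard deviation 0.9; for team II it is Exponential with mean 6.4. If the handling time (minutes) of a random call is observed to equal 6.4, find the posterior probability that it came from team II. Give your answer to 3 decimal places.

0.115

Likelihoods f(6.4 | ·): I: 0.440541; II: 0.0574812.
Posterior ∝ prior × likelihood. Numerator for II: 0.5·0.0574812 = 0.0287406.
Normalizing constant: 0.5·0.440541 + 0.5·0.0574812 = 0.249011.
P(II | observation) = 0.0287406 / 0.249011 = 0.115419.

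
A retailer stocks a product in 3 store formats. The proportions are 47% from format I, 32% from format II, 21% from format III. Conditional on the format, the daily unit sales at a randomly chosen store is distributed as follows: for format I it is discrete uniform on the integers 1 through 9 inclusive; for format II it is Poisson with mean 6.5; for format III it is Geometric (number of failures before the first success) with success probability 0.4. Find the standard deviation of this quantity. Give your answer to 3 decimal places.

Per component, I: μ=5, E[X²]=31.6667; II: μ=6.5, E[X²]=48.75; III: μ=1.5, E[X²]=6.
E[X] = 0.47·5 + 0.32·6.5 + 0.21·1.5 = 4.745.
E[X²] = 0.47·31.6667 + 0.32·48.75 + 0.21·6 = 31.7433.
Var(X) = E[X²] − (E[X])² = 31.7433 − 22.515 = 9.22831.
SD(X) = √9.22831 = 3.03781.

3.038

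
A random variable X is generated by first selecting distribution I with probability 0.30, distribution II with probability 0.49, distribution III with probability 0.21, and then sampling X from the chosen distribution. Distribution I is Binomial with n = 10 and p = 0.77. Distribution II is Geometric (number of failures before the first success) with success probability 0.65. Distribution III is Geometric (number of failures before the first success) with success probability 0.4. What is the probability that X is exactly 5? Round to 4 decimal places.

0.0214

Conditional on each component, P(X = 5): I: 0.0439029; II: 0.00341392; III: 0.031104.
By total probability, P(X = 5) = 0.3·0.0439029 + 0.49·0.00341392 + 0.21·0.031104 = 0.0213755.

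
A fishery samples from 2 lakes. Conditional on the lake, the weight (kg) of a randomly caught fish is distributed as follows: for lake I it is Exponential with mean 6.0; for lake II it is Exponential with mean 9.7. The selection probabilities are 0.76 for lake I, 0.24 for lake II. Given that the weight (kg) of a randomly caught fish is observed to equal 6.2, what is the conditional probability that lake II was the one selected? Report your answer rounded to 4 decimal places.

Likelihoods f(6.2 | ·): I: 0.0593032; II: 0.0544049.
Posterior ∝ prior × likelihood. Numerator for II: 0.24·0.0544049 = 0.0130572.
Normalizing constant: 0.76·0.0593032 + 0.24·0.0544049 = 0.0581276.
P(II | observation) = 0.0130572 / 0.0581276 = 0.22463.

0.2246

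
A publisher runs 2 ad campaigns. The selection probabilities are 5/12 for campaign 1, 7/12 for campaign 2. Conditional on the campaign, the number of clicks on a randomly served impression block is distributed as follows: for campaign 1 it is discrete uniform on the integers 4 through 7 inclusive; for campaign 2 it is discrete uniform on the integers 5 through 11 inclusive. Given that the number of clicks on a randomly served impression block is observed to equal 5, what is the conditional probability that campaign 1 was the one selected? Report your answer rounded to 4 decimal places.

Likelihoods P(X=5 | ·): 1: 0.25; 2: 0.142857.
Posterior ∝ prior × likelihood. Numerator for 1: 0.416667·0.25 = 0.104167.
Normalizing constant: 0.416667·0.25 + 0.583333·0.142857 = 0.1875.
P(1 | observation) = 0.104167 / 0.1875 = 0.555556.

0.5556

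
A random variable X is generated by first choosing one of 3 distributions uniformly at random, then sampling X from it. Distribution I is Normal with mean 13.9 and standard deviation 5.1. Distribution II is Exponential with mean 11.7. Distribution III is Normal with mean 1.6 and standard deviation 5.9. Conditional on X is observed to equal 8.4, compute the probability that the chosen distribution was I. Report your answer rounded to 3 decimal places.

Likelihoods f(8.4 | ·): I: 0.0437315; II: 0.0416882; III: 0.0348024.
Posterior ∝ prior × likelihood. Numerator for I: 0.333333·0.0437315 = 0.0145772.
Normalizing constant: 0.333333·0.0437315 + 0.333333·0.0416882 + 0.333333·0.0348024 = 0.040074.
P(I | observation) = 0.0145772 / 0.040074 = 0.363756.

0.364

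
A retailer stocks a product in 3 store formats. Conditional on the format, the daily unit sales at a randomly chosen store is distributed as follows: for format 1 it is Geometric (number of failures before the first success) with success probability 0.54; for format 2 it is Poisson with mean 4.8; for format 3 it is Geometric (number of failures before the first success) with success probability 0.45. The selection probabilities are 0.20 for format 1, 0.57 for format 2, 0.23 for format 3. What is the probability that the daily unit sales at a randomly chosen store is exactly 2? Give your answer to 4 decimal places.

0.1082

Conditional on each format, P(X = 2): 1: 0.114264; 2: 0.0948067; 3: 0.136125.
By total probability, P(X = 2) = 0.2·0.114264 + 0.57·0.0948067 + 0.23·0.136125 = 0.108201.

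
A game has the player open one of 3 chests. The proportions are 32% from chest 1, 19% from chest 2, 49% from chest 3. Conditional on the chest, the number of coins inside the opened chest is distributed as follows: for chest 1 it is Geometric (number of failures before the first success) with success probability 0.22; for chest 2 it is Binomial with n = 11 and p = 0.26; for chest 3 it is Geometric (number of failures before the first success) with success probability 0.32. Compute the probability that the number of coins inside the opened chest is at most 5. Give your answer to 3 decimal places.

Conditional on each chest, P(X ≤ 5): 1: 0.7748; 2: 0.958811; 3: 0.901133.
By total probability, P(X ≤ 5) = 0.32·0.7748 + 0.19·0.958811 + 0.49·0.901133 = 0.871665.

0.872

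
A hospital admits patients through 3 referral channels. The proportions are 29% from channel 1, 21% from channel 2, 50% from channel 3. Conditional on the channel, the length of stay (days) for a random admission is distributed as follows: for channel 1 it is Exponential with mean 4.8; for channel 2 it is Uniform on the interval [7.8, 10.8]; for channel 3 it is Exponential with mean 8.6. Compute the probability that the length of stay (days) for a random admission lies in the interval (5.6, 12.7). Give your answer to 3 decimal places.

Conditional on each channel, P(5.6 < X < 12.7): 1: 0.240457; 2: 1; 3: 0.293059.
By total probability, P(5.6 < X < 12.7) = 0.29·0.240457 + 0.21·1 + 0.5·0.293059 = 0.426262.

0.426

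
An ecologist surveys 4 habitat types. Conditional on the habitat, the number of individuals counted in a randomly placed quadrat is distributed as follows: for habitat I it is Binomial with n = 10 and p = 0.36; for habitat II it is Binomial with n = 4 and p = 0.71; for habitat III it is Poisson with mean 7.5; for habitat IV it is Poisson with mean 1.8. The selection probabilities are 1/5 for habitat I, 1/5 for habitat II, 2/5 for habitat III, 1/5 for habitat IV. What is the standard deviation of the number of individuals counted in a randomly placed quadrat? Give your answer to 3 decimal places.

3.120

Per component, I: μ=3.6, E[X²]=15.264; II: μ=2.84, E[X²]=8.8892; III: μ=7.5, E[X²]=63.75; IV: μ=1.8, E[X²]=5.04.
E[X] = 0.2·3.6 + 0.2·2.84 + 0.4·7.5 + 0.2·1.8 = 4.648.
E[X²] = 0.2·15.264 + 0.2·8.8892 + 0.4·63.75 + 0.2·5.04 = 31.3386.
Var(X) = E[X²] − (E[X])² = 31.3386 − 21.6039 = 9.73474.
SD(X) = √9.73474 = 3.12005.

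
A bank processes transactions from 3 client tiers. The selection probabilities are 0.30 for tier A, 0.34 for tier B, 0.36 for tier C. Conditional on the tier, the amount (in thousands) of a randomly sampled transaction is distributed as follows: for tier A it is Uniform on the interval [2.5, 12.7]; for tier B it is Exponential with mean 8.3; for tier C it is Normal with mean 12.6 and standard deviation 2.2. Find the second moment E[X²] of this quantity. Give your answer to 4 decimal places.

For each component E[X²] = Var + (mean)², giving A: 66.43; B: 137.78; C: 163.6.
Overall E[X²] = 0.3·66.43 + 0.34·137.78 + 0.36·163.6 = 125.67.

125.6702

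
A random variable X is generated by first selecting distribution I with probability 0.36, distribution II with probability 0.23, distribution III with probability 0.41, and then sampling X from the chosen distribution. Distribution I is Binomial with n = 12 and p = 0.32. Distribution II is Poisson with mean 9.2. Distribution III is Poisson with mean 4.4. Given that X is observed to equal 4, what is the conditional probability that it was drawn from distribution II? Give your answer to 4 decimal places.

Likelihoods P(X=4 | ·): I: 0.237288; II: 0.03016; III: 0.191736.
Posterior ∝ prior × likelihood. Numerator for II: 0.23·0.03016 = 0.00693679.
Normalizing constant: 0.36·0.237288 + 0.23·0.03016 + 0.41·0.191736 = 0.170972.
P(II | observation) = 0.00693679 / 0.170972 = 0.0405726.

0.0406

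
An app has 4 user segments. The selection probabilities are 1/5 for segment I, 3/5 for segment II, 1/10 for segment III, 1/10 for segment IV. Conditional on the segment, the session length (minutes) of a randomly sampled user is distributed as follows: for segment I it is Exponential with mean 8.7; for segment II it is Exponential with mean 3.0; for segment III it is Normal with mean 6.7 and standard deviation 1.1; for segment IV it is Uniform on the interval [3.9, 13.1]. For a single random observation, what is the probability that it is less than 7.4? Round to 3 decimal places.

Conditional on each segment, P(X < 7.4): I: 0.572831; II: 0.915133; III: 0.73773; IV: 0.380435.
By total probability, P(X < 7.4) = 0.2·0.572831 + 0.6·0.915133 + 0.1·0.73773 + 0.1·0.380435 = 0.775462.

0.775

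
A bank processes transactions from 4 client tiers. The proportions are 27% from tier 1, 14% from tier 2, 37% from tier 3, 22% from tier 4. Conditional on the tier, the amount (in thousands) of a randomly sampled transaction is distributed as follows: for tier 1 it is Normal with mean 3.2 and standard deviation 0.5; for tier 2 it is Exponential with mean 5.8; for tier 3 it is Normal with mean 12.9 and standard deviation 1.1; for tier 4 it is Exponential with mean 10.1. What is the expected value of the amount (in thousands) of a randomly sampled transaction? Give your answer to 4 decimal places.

8.6710

Component means — 1: 3.2; 2: 5.8; 3: 12.9; 4: 10.1.
E[X] = 0.27·3.2 + 0.14·5.8 + 0.37·12.9 + 0.22·10.1 = 8.671.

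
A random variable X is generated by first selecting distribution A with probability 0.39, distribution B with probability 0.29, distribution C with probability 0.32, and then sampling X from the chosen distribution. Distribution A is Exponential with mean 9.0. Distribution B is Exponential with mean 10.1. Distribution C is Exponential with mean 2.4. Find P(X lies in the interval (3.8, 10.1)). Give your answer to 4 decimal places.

Conditional on each component, P(3.8 < X < 10.1): A: 0.330033; B: 0.31856; C: 0.190419.
By total probability, P(3.8 < X < 10.1) = 0.39·0.330033 + 0.29·0.31856 + 0.32·0.190419 = 0.282029.

0.2820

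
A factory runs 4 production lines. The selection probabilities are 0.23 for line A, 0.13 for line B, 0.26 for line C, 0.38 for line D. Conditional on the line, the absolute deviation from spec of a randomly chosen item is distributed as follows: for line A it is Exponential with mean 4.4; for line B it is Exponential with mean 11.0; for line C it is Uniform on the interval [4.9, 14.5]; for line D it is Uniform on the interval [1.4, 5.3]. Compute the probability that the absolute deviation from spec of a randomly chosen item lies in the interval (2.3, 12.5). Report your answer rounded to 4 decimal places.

Conditional on each line, P(2.3 < X < 12.5): A: 0.534529; B: 0.490337; C: 0.791667; D: 0.769231.
By total probability, P(2.3 < X < 12.5) = 0.23·0.534529 + 0.13·0.490337 + 0.26·0.791667 + 0.38·0.769231 = 0.684826.

0.6848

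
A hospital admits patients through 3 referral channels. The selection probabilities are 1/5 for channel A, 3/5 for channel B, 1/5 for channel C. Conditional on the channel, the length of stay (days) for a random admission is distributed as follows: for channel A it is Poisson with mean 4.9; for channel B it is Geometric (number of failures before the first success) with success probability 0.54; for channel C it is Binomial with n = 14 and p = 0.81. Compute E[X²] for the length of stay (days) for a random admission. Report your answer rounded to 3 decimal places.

For each component E[X²] = Var + (mean)², giving A: 28.91; B: 2.30316; C: 130.75.
Overall E[X²] = 0.2·28.91 + 0.6·2.30316 + 0.2·130.75 = 33.3139.

33.314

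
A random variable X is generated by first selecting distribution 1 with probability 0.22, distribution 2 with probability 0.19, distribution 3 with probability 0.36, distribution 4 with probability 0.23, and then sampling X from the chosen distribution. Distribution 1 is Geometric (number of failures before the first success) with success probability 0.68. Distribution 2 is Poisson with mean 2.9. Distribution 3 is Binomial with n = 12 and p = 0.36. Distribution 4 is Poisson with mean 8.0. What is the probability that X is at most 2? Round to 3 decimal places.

Conditional on each component, P(X ≤ 2): 1: 0.967232; 2: 0.445963; 3: 0.135215; 4: 0.013754.
By total probability, P(X ≤ 2) = 0.22·0.967232 + 0.19·0.445963 + 0.36·0.135215 + 0.23·0.013754 = 0.349365.

0.349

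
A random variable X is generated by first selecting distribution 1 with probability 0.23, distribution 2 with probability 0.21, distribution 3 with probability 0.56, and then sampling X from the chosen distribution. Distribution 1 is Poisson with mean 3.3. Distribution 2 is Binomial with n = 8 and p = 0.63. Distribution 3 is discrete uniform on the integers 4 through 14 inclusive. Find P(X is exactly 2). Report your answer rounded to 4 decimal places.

Conditional on each component, P(X = 2): 1: 0.200829; 2: 0.0285134; 3: 0.
By total probability, P(X = 2) = 0.23·0.200829 + 0.21·0.0285134 + 0.56·0 = 0.0521785.

0.0522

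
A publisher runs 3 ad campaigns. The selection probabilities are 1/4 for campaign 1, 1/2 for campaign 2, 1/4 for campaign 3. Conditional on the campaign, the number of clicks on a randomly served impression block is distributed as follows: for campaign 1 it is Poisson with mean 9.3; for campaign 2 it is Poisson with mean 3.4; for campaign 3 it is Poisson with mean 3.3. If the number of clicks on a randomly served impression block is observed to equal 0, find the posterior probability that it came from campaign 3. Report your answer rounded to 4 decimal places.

0.3556

Likelihoods P(X=0 | ·): 1: 9.14242e-05; 2: 0.0333733; 3: 0.0368832.
Posterior ∝ prior × likelihood. Numerator for 3: 0.25·0.0368832 = 0.00922079.
Normalizing constant: 0.25·9.14242e-05 + 0.5·0.0333733 + 0.25·0.0368832 = 0.0259303.
P(3 | observation) = 0.00922079 / 0.0259303 = 0.355599.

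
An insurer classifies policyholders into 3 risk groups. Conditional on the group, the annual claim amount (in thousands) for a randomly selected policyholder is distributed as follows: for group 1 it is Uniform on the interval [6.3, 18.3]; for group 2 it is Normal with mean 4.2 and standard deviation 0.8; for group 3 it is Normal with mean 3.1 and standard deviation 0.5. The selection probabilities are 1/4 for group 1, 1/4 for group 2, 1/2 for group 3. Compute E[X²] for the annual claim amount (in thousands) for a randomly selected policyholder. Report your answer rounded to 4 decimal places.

50.3225

For each component E[X²] = Var + (mean)², giving 1: 163.29; 2: 18.28; 3: 9.86.
Overall E[X²] = 0.25·163.29 + 0.25·18.28 + 0.5·9.86 = 50.3225.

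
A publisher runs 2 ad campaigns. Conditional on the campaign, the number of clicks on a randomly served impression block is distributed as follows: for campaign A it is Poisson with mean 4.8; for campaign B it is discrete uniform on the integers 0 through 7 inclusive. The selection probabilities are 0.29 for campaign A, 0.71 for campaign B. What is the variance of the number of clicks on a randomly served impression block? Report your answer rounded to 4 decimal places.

Per component, A: μ=4.8, E[X²]=27.84; B: μ=3.5, E[X²]=17.5.
E[X] = 0.29·4.8 + 0.71·3.5 = 3.877.
E[X²] = 0.29·27.84 + 0.71·17.5 = 20.4986.
Var(X) = E[X²] − (E[X])² = 20.4986 − 15.0311 = 5.46747.

5.4675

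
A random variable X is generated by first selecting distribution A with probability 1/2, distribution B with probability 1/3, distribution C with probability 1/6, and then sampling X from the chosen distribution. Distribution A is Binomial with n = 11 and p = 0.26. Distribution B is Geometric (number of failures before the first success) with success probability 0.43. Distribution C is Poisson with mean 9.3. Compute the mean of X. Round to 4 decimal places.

Component means — A: 2.86; B: 1.32558; C: 9.3.
E[X] = 0.5·2.86 + 0.333333·1.32558 + 0.166667·9.3 = 3.42186.

3.4219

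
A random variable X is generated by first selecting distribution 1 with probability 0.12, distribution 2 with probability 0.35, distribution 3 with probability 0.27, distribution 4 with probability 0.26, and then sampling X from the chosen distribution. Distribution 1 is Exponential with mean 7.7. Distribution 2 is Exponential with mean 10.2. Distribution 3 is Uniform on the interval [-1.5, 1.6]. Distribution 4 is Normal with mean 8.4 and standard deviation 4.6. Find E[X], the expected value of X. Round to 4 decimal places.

Component means — 1: 7.7; 2: 10.2; 3: 0.05; 4: 8.4.
E[X] = 0.12·7.7 + 0.35·10.2 + 0.27·0.05 + 0.26·8.4 = 6.6915.

6.6915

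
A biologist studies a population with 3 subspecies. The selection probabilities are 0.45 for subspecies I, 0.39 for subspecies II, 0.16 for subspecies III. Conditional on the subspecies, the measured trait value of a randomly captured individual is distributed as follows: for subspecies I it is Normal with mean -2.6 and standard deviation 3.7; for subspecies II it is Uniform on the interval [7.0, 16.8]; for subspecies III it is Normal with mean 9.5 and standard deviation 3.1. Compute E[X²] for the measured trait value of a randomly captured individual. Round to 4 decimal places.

83.5293

For each component E[X²] = Var + (mean)², giving I: 20.45; II: 149.613; III: 99.86.
Overall E[X²] = 0.45·20.45 + 0.39·149.613 + 0.16·99.86 = 83.5293.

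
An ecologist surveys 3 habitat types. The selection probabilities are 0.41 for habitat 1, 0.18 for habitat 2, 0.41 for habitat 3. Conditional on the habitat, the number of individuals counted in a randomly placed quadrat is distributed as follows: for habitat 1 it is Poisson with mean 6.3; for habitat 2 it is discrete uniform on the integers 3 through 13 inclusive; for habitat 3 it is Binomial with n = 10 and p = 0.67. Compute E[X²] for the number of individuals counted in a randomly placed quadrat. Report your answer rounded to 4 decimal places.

For each component E[X²] = Var + (mean)², giving 1: 45.99; 2: 74; 3: 47.101.
Overall E[X²] = 0.41·45.99 + 0.18·74 + 0.41·47.101 = 51.4873.

51.4873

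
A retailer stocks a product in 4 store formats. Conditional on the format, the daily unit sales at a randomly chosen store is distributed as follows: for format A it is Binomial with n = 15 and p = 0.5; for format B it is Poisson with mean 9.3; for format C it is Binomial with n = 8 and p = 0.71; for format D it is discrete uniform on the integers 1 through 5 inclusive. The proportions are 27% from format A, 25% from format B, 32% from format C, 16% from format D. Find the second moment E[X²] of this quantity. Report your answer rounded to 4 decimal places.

52.7586

For each component E[X²] = Var + (mean)², giving A: 60; B: 95.79; C: 33.9096; D: 11.
Overall E[X²] = 0.27·60 + 0.25·95.79 + 0.32·33.9096 + 0.16·11 = 52.7586.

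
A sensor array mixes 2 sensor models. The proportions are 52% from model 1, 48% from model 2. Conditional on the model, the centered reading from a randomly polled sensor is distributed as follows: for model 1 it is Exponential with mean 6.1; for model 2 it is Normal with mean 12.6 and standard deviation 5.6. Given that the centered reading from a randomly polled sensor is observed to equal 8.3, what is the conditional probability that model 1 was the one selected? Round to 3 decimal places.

Likelihoods f(8.3 | ·): 1: 0.042048; 2: 0.0530507.
Posterior ∝ prior × likelihood. Numerator for 1: 0.52·0.042048 = 0.0218649.
Normalizing constant: 0.52·0.042048 + 0.48·0.0530507 = 0.0473293.
P(1 | observation) = 0.0218649 / 0.0473293 = 0.461975.

0.462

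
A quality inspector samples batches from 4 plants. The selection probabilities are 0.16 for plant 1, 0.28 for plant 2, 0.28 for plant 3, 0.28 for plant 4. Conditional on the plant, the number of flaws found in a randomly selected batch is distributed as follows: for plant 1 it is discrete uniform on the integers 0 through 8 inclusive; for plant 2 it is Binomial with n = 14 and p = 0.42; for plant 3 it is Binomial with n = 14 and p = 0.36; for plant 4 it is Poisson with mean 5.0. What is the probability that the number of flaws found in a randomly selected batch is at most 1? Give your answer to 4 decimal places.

0.0532

Conditional on each plant, P(X ≤ 1): 1: 0.222222; 2: 0.00542996; 3: 0.0171667; 4: 0.0404277.
By total probability, P(X ≤ 1) = 0.16·0.222222 + 0.28·0.00542996 + 0.28·0.0171667 + 0.28·0.0404277 = 0.0532024.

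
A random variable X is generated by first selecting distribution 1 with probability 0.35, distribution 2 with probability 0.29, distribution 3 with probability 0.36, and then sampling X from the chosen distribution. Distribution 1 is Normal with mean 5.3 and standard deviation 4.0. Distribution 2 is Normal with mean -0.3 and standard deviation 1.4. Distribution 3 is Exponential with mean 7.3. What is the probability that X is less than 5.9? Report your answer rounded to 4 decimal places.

Conditional on each component, P(X < 5.9): 1: 0.559618; 2: 0.999995; 3: 0.554349.
By total probability, P(X < 5.9) = 0.35·0.559618 + 0.29·0.999995 + 0.36·0.554349 = 0.68543.

0.6854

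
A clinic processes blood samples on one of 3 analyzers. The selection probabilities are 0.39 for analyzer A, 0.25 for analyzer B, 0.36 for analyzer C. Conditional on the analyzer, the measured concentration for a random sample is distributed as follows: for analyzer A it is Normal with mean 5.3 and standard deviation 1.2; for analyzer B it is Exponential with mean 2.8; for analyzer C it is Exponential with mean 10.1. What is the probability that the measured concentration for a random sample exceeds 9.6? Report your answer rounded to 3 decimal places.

Conditional on each analyzer, P(X > 9.6): A: 0.000169619; B: 0.0324332; C: 0.38655.
By total probability, P(X > 9.6) = 0.39·0.000169619 + 0.25·0.0324332 + 0.36·0.38655 = 0.147332.

0.147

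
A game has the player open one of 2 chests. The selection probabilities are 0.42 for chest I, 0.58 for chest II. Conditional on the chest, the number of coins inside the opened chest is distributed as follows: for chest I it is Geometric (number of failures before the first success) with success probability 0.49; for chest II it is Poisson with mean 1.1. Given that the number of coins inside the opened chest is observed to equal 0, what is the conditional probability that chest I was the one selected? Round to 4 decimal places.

Likelihoods P(X=0 | ·): I: 0.49; II: 0.332871.
Posterior ∝ prior × likelihood. Numerator for I: 0.42·0.49 = 0.2058.
Normalizing constant: 0.42·0.49 + 0.58·0.332871 = 0.398865.
P(I | observation) = 0.2058 / 0.398865 = 0.515964.

0.5160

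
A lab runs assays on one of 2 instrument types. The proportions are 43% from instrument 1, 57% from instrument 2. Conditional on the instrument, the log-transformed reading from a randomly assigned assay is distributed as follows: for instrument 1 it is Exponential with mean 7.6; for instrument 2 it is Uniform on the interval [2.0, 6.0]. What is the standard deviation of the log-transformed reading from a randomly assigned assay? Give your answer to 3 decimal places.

Per component, 1: μ=7.6, E[X²]=115.52; 2: μ=4, E[X²]=17.3333.
E[X] = 0.43·7.6 + 0.57·4 = 5.548.
E[X²] = 0.43·115.52 + 0.57·17.3333 = 59.5536.
Var(X) = E[X²] − (E[X])² = 59.5536 − 30.7803 = 28.7733.
SD(X) = √28.7733 = 5.36407.

5.364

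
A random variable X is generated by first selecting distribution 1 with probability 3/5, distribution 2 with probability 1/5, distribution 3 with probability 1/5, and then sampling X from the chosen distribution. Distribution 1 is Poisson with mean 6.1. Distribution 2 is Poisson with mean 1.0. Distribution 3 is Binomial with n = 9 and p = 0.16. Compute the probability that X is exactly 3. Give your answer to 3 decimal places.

0.087

Conditional on each component, P(X = 3): 1: 0.0848481; 2: 0.0613132; 3: 0.120869.
By total probability, P(X = 3) = 0.6·0.0848481 + 0.2·0.0613132 + 0.2·0.120869 = 0.0873453.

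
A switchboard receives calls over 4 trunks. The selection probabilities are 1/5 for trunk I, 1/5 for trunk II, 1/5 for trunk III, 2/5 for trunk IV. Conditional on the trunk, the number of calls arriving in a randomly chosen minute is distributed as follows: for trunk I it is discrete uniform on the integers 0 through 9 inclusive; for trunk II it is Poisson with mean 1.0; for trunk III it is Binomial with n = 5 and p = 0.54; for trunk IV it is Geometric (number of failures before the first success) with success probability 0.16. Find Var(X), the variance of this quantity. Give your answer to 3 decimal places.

17.969

Per component, I: μ=4.5, E[X²]=28.5; II: μ=1, E[X²]=2; III: μ=2.7, E[X²]=8.532; IV: μ=5.25, E[X²]=60.375.
E[X] = 0.2·4.5 + 0.2·1 + 0.2·2.7 + 0.4·5.25 = 3.74.
E[X²] = 0.2·28.5 + 0.2·2 + 0.2·8.532 + 0.4·60.375 = 31.9564.
Var(X) = E[X²] − (E[X])² = 31.9564 − 13.9876 = 17.9688.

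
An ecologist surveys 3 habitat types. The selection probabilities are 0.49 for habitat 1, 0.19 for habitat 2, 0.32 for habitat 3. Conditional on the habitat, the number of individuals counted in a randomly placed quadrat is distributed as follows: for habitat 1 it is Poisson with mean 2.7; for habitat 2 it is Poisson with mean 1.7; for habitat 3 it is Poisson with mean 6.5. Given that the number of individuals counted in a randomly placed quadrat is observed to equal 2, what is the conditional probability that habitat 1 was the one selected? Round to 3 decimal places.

0.666

Likelihoods P(X=2 | ·): 1: 0.244964; 2: 0.263978; 3: 0.0317602.
Posterior ∝ prior × likelihood. Numerator for 1: 0.49·0.244964 = 0.120032.
Normalizing constant: 0.49·0.244964 + 0.19·0.263978 + 0.32·0.0317602 = 0.180351.
P(1 | observation) = 0.120032 / 0.180351 = 0.665547.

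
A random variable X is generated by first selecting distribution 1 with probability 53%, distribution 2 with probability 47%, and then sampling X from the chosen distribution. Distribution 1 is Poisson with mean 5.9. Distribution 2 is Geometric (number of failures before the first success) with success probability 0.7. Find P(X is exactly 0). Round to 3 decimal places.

Conditional on each component, P(X = 0): 1: 0.00273944; 2: 0.7.
By total probability, P(X = 0) = 0.53·0.00273944 + 0.47·0.7 = 0.330452.

0.330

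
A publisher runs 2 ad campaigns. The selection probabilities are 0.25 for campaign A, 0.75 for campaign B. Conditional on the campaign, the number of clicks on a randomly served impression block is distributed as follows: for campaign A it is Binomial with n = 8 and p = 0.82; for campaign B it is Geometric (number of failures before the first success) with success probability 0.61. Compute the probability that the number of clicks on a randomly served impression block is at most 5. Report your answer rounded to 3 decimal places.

0.788

Conditional on each campaign, P(X ≤ 5): A: 0.16082; B: 0.996481.
By total probability, P(X ≤ 5) = 0.25·0.16082 + 0.75·0.996481 = 0.787566.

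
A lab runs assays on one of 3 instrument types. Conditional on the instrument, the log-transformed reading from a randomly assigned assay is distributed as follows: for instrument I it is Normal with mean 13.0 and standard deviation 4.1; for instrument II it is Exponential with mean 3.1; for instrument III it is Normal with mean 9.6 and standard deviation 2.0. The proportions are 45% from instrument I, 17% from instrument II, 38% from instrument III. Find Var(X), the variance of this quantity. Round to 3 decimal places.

22.922

Per component, I: μ=13, E[X²]=185.81; II: μ=3.1, E[X²]=19.22; III: μ=9.6, E[X²]=96.16.
E[X] = 0.45·13 + 0.17·3.1 + 0.38·9.6 = 10.025.
E[X²] = 0.45·185.81 + 0.17·19.22 + 0.38·96.16 = 123.423.
Var(X) = E[X²] − (E[X])² = 123.423 − 100.501 = 22.9221.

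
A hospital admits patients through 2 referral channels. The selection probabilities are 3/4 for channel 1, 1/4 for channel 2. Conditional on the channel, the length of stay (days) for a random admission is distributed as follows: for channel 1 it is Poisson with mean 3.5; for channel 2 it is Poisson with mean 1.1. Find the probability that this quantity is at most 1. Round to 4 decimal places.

0.2767

Conditional on each channel, P(X ≤ 1): 1: 0.135888; 2: 0.699029.
By total probability, P(X ≤ 1) = 0.75·0.135888 + 0.25·0.699029 = 0.276673.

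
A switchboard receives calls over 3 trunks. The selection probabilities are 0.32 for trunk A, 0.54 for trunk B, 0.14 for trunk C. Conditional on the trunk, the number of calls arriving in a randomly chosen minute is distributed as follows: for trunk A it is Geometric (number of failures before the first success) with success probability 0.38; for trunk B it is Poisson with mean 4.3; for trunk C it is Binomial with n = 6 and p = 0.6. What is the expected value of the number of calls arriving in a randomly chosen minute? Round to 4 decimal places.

3.3481

Component means — A: 1.63158; B: 4.3; C: 3.6.
E[X] = 0.32·1.63158 + 0.54·4.3 + 0.14·3.6 = 3.34811.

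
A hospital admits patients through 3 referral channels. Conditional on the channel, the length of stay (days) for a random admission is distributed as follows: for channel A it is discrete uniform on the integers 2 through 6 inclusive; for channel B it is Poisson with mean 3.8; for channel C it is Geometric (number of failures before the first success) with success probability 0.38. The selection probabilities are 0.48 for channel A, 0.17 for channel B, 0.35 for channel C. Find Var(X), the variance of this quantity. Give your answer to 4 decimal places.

Per component, A: μ=4, E[X²]=18; B: μ=3.8, E[X²]=18.24; C: μ=1.63158, E[X²]=6.95568.
E[X] = 0.48·4 + 0.17·3.8 + 0.35·1.63158 = 3.13705.
E[X²] = 0.48·18 + 0.17·18.24 + 0.35·6.95568 = 14.1753.
Var(X) = E[X²] − (E[X])² = 14.1753 − 9.8411 = 4.33419.

4.3342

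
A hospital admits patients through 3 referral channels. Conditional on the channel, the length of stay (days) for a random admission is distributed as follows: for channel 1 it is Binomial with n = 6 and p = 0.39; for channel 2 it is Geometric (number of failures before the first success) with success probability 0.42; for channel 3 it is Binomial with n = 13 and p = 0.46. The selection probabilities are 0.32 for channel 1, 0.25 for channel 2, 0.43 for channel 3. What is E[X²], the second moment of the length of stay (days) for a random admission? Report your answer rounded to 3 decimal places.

For each component E[X²] = Var + (mean)², giving 1: 6.903; 2: 5.19501; 3: 38.9896.
Overall E[X²] = 0.32·6.903 + 0.25·5.19501 + 0.43·38.9896 = 20.2732.

20.273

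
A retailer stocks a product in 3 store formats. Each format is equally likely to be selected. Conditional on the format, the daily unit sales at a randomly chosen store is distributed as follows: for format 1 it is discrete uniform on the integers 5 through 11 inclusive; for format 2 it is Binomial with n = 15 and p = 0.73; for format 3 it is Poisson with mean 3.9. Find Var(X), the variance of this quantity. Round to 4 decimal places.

11.9761

Per component, 1: μ=8, E[X²]=68; 2: μ=10.95, E[X²]=122.859; 3: μ=3.9, E[X²]=19.11.
E[X] = 0.333333·8 + 0.333333·10.95 + 0.333333·3.9 = 7.61667.
E[X²] = 0.333333·68 + 0.333333·122.859 + 0.333333·19.11 = 69.9897.
Var(X) = E[X²] − (E[X])² = 69.9897 − 58.0136 = 11.9761.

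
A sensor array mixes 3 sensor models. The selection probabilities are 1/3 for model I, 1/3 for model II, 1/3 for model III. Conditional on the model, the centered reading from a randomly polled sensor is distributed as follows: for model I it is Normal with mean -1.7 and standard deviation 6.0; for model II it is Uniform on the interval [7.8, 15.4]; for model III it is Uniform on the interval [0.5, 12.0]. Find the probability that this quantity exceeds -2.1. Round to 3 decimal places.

0.842

Conditional on each model, P(X > -2.1): I: 0.526576; II: 1; III: 1.
By total probability, P(X > -2.1) = 0.333333·0.526576 + 0.333333·1 + 0.333333·1 = 0.842192.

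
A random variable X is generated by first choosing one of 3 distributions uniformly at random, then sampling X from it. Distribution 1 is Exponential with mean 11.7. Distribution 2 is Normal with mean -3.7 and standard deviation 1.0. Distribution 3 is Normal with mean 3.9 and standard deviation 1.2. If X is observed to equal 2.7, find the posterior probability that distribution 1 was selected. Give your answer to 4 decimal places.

0.2518

Likelihoods f(2.7 | ·): 1: 0.0678566; 2: 5.08814e-10; 3: 0.201642.
Posterior ∝ prior × likelihood. Numerator for 1: 0.333333·0.0678566 = 0.0226189.
Normalizing constant: 0.333333·0.0678566 + 0.333333·5.08814e-10 + 0.333333·0.201642 = 0.089833.
P(1 | observation) = 0.0226189 / 0.089833 = 0.251788.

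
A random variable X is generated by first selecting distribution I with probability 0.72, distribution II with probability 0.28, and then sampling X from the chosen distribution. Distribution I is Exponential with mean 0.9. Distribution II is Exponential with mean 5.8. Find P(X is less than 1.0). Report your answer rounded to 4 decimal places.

0.5273

Conditional on each component, P(X < 1.0): I: 0.670807; II: 0.158369.
By total probability, P(X < 1.0) = 0.72·0.670807 + 0.28·0.158369 = 0.527324.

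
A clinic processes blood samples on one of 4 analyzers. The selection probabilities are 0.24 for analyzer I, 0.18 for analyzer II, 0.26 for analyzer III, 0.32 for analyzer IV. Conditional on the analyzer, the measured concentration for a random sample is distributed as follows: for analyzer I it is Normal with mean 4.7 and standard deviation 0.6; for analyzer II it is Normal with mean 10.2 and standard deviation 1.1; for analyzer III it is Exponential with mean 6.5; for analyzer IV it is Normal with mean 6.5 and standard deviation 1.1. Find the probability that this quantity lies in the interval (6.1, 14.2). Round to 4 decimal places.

0.4602

Conditional on each analyzer, P(6.1 < X < 14.2): I: 0.00981533; II: 0.999765; III: 0.278708; IV: 0.641935.
By total probability, P(6.1 < X < 14.2) = 0.24·0.00981533 + 0.18·0.999765 + 0.26·0.278708 + 0.32·0.641935 = 0.460197.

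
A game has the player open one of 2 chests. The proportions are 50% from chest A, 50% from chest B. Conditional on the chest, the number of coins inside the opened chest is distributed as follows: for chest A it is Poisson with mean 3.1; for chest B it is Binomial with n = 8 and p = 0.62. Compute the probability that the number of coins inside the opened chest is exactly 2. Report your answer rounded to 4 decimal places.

Conditional on each chest, P(X = 2): A: 0.216461; B: 0.0324073.
By total probability, P(X = 2) = 0.5·0.216461 + 0.5·0.0324073 = 0.124434.

0.1244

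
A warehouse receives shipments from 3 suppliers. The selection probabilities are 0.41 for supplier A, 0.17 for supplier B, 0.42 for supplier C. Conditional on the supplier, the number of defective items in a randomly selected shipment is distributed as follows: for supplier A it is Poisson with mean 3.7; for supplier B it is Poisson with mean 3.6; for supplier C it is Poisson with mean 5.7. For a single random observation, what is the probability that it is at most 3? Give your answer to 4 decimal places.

Conditional on each supplier, P(X ≤ 3): A: 0.494153; B: 0.515216; C: 0.180048.
By total probability, P(X ≤ 3) = 0.41·0.494153 + 0.17·0.515216 + 0.42·0.180048 = 0.36581.

0.3658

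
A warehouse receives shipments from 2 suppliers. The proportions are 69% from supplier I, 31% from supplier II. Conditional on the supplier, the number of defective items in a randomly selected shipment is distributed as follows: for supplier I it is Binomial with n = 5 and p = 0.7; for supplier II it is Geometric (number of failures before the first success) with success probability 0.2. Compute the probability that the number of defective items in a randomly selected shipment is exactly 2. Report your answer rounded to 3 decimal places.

0.131

Conditional on each supplier, P(X = 2): I: 0.1323; II: 0.128.
By total probability, P(X = 2) = 0.69·0.1323 + 0.31·0.128 = 0.130967.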